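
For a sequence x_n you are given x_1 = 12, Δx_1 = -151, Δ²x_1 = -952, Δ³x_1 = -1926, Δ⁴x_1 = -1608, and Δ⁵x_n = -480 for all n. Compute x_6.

-38043

Build the table forward from the leading diagonal:
D5: -480, -480, -480, -480, -480, -480
D4: -1608, -2088, -2568, -3048, -3528, -4008
D3: -1926, -3534, -5622, -8190, -11238, -14766
D2: -952, -2878, -6412, -12034, -20224, -31462
D1: -151, -1103, -3981, -10393, -22427, -42651
x: 12, -139, -1242, -5223, -15616, -38043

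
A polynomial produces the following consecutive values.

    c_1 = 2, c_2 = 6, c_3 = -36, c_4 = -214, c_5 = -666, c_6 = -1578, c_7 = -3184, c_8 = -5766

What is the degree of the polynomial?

4

Δ: 4, -42, -178, -452, -912, -1606, -2582
Δ²: -46, -136, -274, -460, -694, -976
Δ³: -90, -138, -186, -234, -282
Δ⁴: -48, -48, -48, -48
The fourth differences are constant, so the polynomial has degree 4.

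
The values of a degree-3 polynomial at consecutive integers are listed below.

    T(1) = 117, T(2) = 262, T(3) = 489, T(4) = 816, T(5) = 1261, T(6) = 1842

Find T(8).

D1: 145  227  327  445  581
D2: 82  100  118  136
D3: 18  18  18
Constant third difference = 18, so extend:
136 + 18 = 154;  581 + 154 = 735;  1842 + 735 = 2577
154 + 18 = 172;  735 + 172 = 907;  2577 + 907 = 3484

3484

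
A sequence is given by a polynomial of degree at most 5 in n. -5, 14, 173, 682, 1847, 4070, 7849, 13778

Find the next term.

22547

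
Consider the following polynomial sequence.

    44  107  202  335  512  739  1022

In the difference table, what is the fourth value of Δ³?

First differences: 63, 95, 133, 177, 227, 283
Second differences: 32, 38, 44, 50, 56
Third differences: 6, 6, 6, 6

6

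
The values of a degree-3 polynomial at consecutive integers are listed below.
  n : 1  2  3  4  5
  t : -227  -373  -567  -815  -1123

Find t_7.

-1943

First differences: -146, -194, -248, -308
Second differences: -48, -54, -60
Third differences: -6, -6
Third differences constant at -6.
-60 − 6 = -66;  -308 − 66 = -374;  -1123 − 374 = -1497
-66 − 6 = -72;  -374 − 72 = -446;  -1497 − 446 = -1943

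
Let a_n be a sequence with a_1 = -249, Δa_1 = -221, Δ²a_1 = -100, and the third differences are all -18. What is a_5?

Build the table forward from the leading diagonal:
Δ³: -18, -18, -18, -18, -18
Δ²: -100, -118, -136, -154, -172
Δ: -221, -321, -439, -575, -729
a: -249, -470, -791, -1230, -1805

-1805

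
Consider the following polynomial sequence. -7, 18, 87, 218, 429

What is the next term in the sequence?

738

First differences: 25, 69, 131, 211
Second differences: 44, 62, 80
Third differences: 18, 18
Third differences constant at 18.
80 + 18 = 98;  211 + 98 = 309;  429 + 309 = 738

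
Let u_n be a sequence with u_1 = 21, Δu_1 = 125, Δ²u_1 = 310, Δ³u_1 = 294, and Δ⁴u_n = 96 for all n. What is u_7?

Build the table forward from the leading diagonal:
Δ⁴: 96  96  96  96  96  96  96
Δ³: 294  390  486  582  678  774  870
Δ²: 310  604  994  1480  2062  2740  3514
Δ: 125  435  1039  2033  3513  5575  8315
u: 21  146  581  1620  3653  7166  12741

12741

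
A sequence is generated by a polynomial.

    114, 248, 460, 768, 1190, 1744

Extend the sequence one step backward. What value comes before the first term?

40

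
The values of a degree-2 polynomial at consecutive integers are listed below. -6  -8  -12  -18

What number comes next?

-26

Δ: -2, -4, -6
Δ²: -2, -2
The second differences are constant (-2).
-6 − 2 = -8;  -18 − 8 = -26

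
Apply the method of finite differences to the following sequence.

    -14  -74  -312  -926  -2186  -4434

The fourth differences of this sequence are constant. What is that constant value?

-72

D1: -60, -238, -614, -1260, -2248
D2: -178, -376, -646, -988
D3: -198, -270, -342
D4: -72, -72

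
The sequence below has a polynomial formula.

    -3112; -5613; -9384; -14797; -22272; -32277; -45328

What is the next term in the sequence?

-61989

Δ: -2501 , -3771 , -5413 , -7475 , -10005 , -13051
Δ²: -1270 , -1642 , -2062 , -2530 , -3046
Δ³: -372 , -420 , -468 , -516
Δ⁴: -48 , -48 , -48
The fourth differences are constant (-48).
-516 − 48 = -564;  -3046 − 564 = -3610;  -13051 − 3610 = -16661;  -45328 − 16661 = -61989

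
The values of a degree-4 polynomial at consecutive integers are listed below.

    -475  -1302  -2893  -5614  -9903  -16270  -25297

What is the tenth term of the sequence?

-75238

-827  -1591  -2721  -4289  -6367  -9027
-764  -1130  -1568  -2078  -2660
-366  -438  -510  -582
-72  -72  -72
Fourth differences constant at -72.
-582 − 72 = -654;  -2660 − 654 = -3314;  -9027 − 3314 = -12341;  -25297 − 12341 = -37638
-654 − 72 = -726;  -3314 − 726 = -4040;  -12341 − 4040 = -16381;  -37638 − 16381 = -54019
-726 − 72 = -798;  -4040 − 798 = -4838;  -16381 − 4838 = -21219;  -54019 − 21219 = -75238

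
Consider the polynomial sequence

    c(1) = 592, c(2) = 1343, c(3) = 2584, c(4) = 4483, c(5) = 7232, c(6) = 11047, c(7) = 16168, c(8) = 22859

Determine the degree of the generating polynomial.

Δ: 751, 1241, 1899, 2749, 3815, 5121, 6691
Δ²: 490, 658, 850, 1066, 1306, 1570
Δ³: 168, 192, 216, 240, 264
Δ⁴: 24, 24, 24, 24
The fourth differences are constant, so the polynomial has degree 4.

4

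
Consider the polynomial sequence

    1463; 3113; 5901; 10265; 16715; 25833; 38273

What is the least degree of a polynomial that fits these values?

D1: 1650, 2788, 4364, 6450, 9118, 12440
D2: 1138, 1576, 2086, 2668, 3322
D3: 438, 510, 582, 654
D4: 72, 72, 72
The fourth differences are constant, so the polynomial has degree 4.

4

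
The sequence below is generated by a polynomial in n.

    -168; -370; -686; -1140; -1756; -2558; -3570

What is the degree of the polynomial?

3

Δ: -202, -316, -454, -616, -802, -1012
Δ²: -114, -138, -162, -186, -210
Δ³: -24, -24, -24, -24
The third differences are constant, so the polynomial has degree 3.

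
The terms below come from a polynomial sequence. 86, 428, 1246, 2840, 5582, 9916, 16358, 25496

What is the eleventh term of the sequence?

76046

342 , 818 , 1594 , 2742 , 4334 , 6442 , 9138
476 , 776 , 1148 , 1592 , 2108 , 2696
300 , 372 , 444 , 516 , 588
72 , 72 , 72 , 72
The fourth differences are constant (72).
588 + 72 = 660;  2696 + 660 = 3356;  9138 + 3356 = 12494;  25496 + 12494 = 37990
660 + 72 = 732;  3356 + 732 = 4088;  12494 + 4088 = 16582;  37990 + 16582 = 54572
732 + 72 = 804;  4088 + 804 = 4892;  16582 + 4892 = 21474;  54572 + 21474 = 76046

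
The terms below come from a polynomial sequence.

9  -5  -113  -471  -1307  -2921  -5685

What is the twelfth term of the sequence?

-54815

-14 , -108 , -358 , -836 , -1614 , -2764
-94 , -250 , -478 , -778 , -1150
-156 , -228 , -300 , -372
-72 , -72 , -72
Constant fourth difference = -72, so extend:
-372 − 72 = -444;  -1150 − 444 = -1594;  -2764 − 1594 = -4358;  -5685 − 4358 = -10043
-444 − 72 = -516;  -1594 − 516 = -2110;  -4358 − 2110 = -6468;  -10043 − 6468 = -16511
-516 − 72 = -588;  -2110 − 588 = -2698;  -6468 − 2698 = -9166;  -16511 − 9166 = -25677
-588 − 72 = -660;  -2698 − 660 = -3358;  -9166 − 3358 = -12524;  -25677 − 12524 = -38201
-660 − 72 = -732;  -3358 − 732 = -4090;  -12524 − 4090 = -16614;  -38201 − 16614 = -54815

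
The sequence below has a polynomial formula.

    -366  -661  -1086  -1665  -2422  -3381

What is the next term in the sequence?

D1: -295, -425, -579, -757, -959
D2: -130, -154, -178, -202
D3: -24, -24, -24
The third differences are constant (-24).
-202 − 24 = -226;  -959 − 226 = -1185;  -3381 − 1185 = -4566

-4566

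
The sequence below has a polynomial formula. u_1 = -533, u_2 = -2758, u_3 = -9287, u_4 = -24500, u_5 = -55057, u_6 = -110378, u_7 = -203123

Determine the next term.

-349672

-2225, -6529, -15213, -30557, -55321, -92745
-4304, -8684, -15344, -24764, -37424
-4380, -6660, -9420, -12660
-2280, -2760, -3240
-480, -480
The fifth differences are constant (-480).
-3240 − 480 = -3720;  -12660 − 3720 = -16380;  -37424 − 16380 = -53804;  -92745 − 53804 = -146549;  -203123 − 146549 = -349672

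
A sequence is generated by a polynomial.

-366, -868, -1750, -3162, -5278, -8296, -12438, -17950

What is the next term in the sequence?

D1: -502, -882, -1412, -2116, -3018, -4142, -5512
D2: -380, -530, -704, -902, -1124, -1370
D3: -150, -174, -198, -222, -246
D4: -24, -24, -24, -24
Constant fourth difference = -24, so extend:
-246 − 24 = -270;  -1370 − 270 = -1640;  -5512 − 1640 = -7152;  -17950 − 7152 = -25102

-25102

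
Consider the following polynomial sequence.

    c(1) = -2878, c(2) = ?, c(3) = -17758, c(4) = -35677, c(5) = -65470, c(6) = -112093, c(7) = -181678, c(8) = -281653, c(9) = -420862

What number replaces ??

-7813

Using the last 7 terms:
Δ: -17919, -29793, -46623, -69585, -99975, -139209
Δ²: -11874, -16830, -22962, -30390, -39234
Δ³: -4956, -6132, -7428, -8844
Δ⁴: -1176, -1296, -1416
Δ⁵: -120, -120
Constant fifth difference = -120.
Extend backward: -1176 + 120 = -1056;  -4956 + 1056 = -3900;  -11874 + 3900 = -7974;  -17919 + 7974 = -9945;  -17758 + 9945 = -7813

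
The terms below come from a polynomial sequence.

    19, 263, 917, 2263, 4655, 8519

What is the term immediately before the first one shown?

First differences: 244, 654, 1346, 2392, 3864
Second differences: 410, 692, 1046, 1472
Third differences: 282, 354, 426
Fourth differences: 72, 72
The fourth differences are constant at 72.
Work back: 282 − 72 = 210;  410 − 210 = 200;  244 − 200 = 44;  19 − 44 = -25

-25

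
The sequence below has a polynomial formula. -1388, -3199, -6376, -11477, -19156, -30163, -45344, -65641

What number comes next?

First differences: -1811, -3177, -5101, -7679, -11007, -15181, -20297
Second differences: -1366, -1924, -2578, -3328, -4174, -5116
Third differences: -558, -654, -750, -846, -942
Fourth differences: -96, -96, -96, -96
Constant fourth difference = -96, so extend:
-942 − 96 = -1038;  -5116 − 1038 = -6154;  -20297 − 6154 = -26451;  -65641 − 26451 = -92092

-92092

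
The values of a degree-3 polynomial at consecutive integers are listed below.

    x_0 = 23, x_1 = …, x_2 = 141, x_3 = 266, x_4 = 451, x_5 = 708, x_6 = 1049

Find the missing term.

Using the last 5 terms:
125, 185, 257, 341
60, 72, 84
12, 12
Constant third difference = 12.
Extend backward: 60 − 12 = 48;  125 − 48 = 77;  141 − 77 = 64

64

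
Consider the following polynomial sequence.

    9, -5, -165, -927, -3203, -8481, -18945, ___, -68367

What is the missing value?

-37595

Using the first 7 terms:
Δ: -14  -160  -762  -2276  -5278  -10464
Δ²: -146  -602  -1514  -3002  -5186
Δ³: -456  -912  -1488  -2184
Δ⁴: -456  -576  -696
Δ⁵: -120  -120
Constant fifth difference = -120.
Extend forward: -696 − 120 = -816;  -2184 − 816 = -3000;  -5186 − 3000 = -8186;  -10464 − 8186 = -18650;  -18945 − 18650 = -37595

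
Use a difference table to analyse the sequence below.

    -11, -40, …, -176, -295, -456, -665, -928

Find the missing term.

Using the last 5 terms:
D1: -119, -161, -209, -263
D2: -42, -48, -54
D3: -6, -6
Constant third difference = -6.
Extend backward: -42 + 6 = -36;  -119 + 36 = -83;  -176 + 83 = -93

-93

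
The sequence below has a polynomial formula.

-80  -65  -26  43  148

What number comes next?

295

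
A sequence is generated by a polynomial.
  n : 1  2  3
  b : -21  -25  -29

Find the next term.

-33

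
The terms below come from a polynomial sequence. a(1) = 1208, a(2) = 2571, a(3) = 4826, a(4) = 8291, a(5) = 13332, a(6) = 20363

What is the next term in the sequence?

1363, 2255, 3465, 5041, 7031
892, 1210, 1576, 1990
318, 366, 414
48, 48
Fourth differences constant at 48.
414 + 48 = 462;  1990 + 462 = 2452;  7031 + 2452 = 9483;  20363 + 9483 = 29846

29846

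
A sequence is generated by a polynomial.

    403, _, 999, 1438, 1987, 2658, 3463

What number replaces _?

Using the last 5 terms:
439  549  671  805
110  122  134
12  12
Constant third difference = 12.
Extend backward: 110 − 12 = 98;  439 − 98 = 341;  999 − 341 = 658

658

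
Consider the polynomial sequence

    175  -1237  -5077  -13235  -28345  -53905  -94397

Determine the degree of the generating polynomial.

-1412, -3840, -8158, -15110, -25560, -40492
-2428, -4318, -6952, -10450, -14932
-1890, -2634, -3498, -4482
-744, -864, -984
-120, -120
The fifth differences are constant, so the polynomial has degree 5.

5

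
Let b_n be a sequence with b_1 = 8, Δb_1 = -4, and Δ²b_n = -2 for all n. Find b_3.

Build the table forward from the leading diagonal:
D2: -2, -2, -2
D1: -4, -6, -8
b: 8, 4, -2

-2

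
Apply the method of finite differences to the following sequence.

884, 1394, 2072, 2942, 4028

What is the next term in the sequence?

5354

First differences: 510, 678, 870, 1086
Second differences: 168, 192, 216
Third differences: 24, 24
Constant third difference = 24, so extend:
216 + 24 = 240;  1086 + 240 = 1326;  4028 + 1326 = 5354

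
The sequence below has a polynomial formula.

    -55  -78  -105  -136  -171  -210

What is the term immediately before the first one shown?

-36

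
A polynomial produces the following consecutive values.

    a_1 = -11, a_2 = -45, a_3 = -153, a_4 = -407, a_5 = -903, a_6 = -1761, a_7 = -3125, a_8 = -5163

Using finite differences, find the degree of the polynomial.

-34, -108, -254, -496, -858, -1364, -2038
-74, -146, -242, -362, -506, -674
-72, -96, -120, -144, -168
-24, -24, -24, -24
The fourth differences are constant, so the polynomial has degree 4.

4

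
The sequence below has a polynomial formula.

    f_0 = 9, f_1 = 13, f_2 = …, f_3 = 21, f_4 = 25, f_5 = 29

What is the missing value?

17

Using the last 3 terms:
4  4
Constant first difference = 4.
Extend backward: 21 − 4 = 17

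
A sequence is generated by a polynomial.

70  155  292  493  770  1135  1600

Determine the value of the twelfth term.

5845

D1: 85 , 137 , 201 , 277 , 365 , 465
D2: 52 , 64 , 76 , 88 , 100
D3: 12 , 12 , 12 , 12
Constant third difference = 12, so extend:
100 + 12 = 112;  465 + 112 = 577;  1600 + 577 = 2177
112 + 12 = 124;  577 + 124 = 701;  2177 + 701 = 2878
124 + 12 = 136;  701 + 136 = 837;  2878 + 837 = 3715
136 + 12 = 148;  837 + 148 = 985;  3715 + 985 = 4700
148 + 12 = 160;  985 + 160 = 1145;  4700 + 1145 = 5845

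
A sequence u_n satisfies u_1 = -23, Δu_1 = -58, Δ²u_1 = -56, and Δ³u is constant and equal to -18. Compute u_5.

-663

Build the table forward from the leading diagonal:
D3: -18  -18  -18  -18  -18
D2: -56  -74  -92  -110  -128
D1: -58  -114  -188  -280  -390
u: -23  -81  -195  -383  -663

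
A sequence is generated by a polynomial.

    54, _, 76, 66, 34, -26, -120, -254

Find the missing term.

70

Using the last 6 terms:
First differences: -10  -32  -60  -94  -134
Second differences: -22  -28  -34  -40
Third differences: -6  -6  -6
Constant third difference = -6.
Extend backward: -22 + 6 = -16;  -10 + 16 = 6;  76 − 6 = 70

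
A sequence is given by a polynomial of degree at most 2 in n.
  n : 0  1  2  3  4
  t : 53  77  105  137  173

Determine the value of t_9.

First differences: 24  28  32  36
Second differences: 4  4  4
Constant second difference = 4, so extend:
36 + 4 = 40;  173 + 40 = 213
40 + 4 = 44;  213 + 44 = 257
44 + 4 = 48;  257 + 48 = 305
48 + 4 = 52;  305 + 52 = 357
52 + 4 = 56;  357 + 56 = 413

413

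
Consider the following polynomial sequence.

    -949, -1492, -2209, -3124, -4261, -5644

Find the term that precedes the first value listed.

D1: -543, -717, -915, -1137, -1383
D2: -174, -198, -222, -246
D3: -24, -24, -24
The third differences are constant at -24.
Work back: -174 + 24 = -150;  -543 + 150 = -393;  -949 + 393 = -556

-556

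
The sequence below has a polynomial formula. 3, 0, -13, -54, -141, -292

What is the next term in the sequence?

-525

Δ: -3, -13, -41, -87, -151
Δ²: -10, -28, -46, -64
Δ³: -18, -18, -18
Constant third difference = -18, so extend:
-64 − 18 = -82;  -151 − 82 = -233;  -292 − 233 = -525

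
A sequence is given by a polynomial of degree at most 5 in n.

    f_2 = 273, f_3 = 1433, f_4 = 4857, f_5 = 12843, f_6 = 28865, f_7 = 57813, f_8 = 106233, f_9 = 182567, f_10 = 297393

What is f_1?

15

Δ: 1160  3424  7986  16022  28948  48420  76334  114826
Δ²: 2264  4562  8036  12926  19472  27914  38492
Δ³: 2298  3474  4890  6546  8442  10578
Δ⁴: 1176  1416  1656  1896  2136
Δ⁵: 240  240  240  240
The fifth differences are constant at 240.
Work back: 1176 − 240 = 936;  2298 − 936 = 1362;  2264 − 1362 = 902;  1160 − 902 = 258;  273 − 258 = 15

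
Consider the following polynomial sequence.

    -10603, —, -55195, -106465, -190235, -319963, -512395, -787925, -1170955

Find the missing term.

-25895

Using the last 7 terms:
First differences: -51270, -83770, -129728, -192432, -275530, -383030
Second differences: -32500, -45958, -62704, -83098, -107500
Third differences: -13458, -16746, -20394, -24402
Fourth differences: -3288, -3648, -4008
Fifth differences: -360, -360
Constant fifth difference = -360.
Extend backward: -3288 + 360 = -2928;  -13458 + 2928 = -10530;  -32500 + 10530 = -21970;  -51270 + 21970 = -29300;  -55195 + 29300 = -25895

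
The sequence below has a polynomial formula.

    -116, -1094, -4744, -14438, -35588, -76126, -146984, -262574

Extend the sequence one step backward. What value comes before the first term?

First differences: -978, -3650, -9694, -21150, -40538, -70858, -115590
Second differences: -2672, -6044, -11456, -19388, -30320, -44732
Third differences: -3372, -5412, -7932, -10932, -14412
Fourth differences: -2040, -2520, -3000, -3480
Fifth differences: -480, -480, -480
The fifth differences are constant at -480.
Work back: -2040 + 480 = -1560;  -3372 + 1560 = -1812;  -2672 + 1812 = -860;  -978 + 860 = -118;  -116 + 118 = 2

2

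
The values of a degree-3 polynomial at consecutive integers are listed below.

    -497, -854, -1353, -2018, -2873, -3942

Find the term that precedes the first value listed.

D1: -357  -499  -665  -855  -1069
D2: -142  -166  -190  -214
D3: -24  -24  -24
The third differences are constant at -24.
Work back: -142 + 24 = -118;  -357 + 118 = -239;  -497 + 239 = -258

-258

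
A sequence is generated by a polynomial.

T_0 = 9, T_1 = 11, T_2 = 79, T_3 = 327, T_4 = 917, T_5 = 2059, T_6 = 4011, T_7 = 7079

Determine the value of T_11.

38311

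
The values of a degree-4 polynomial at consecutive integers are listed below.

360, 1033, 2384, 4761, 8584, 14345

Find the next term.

22608

First differences: 673 , 1351 , 2377 , 3823 , 5761
Second differences: 678 , 1026 , 1446 , 1938
Third differences: 348 , 420 , 492
Fourth differences: 72 , 72
The fourth differences are constant (72).
492 + 72 = 564;  1938 + 564 = 2502;  5761 + 2502 = 8263;  14345 + 8263 = 22608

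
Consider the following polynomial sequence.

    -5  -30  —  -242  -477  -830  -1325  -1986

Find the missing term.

Using the last 5 terms:
Δ: -235, -353, -495, -661
Δ²: -118, -142, -166
Δ³: -24, -24
Constant third difference = -24.
Extend backward: -118 + 24 = -94;  -235 + 94 = -141;  -242 + 141 = -101

-101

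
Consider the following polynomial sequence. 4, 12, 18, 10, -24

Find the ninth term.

-660

Δ: 8  6  -8  -34
Δ²: -2  -14  -26
Δ³: -12  -12
The third differences are constant (-12).
-26 − 12 = -38;  -34 − 38 = -72;  -24 − 72 = -96
-38 − 12 = -50;  -72 − 50 = -122;  -96 − 122 = -218
-50 − 12 = -62;  -122 − 62 = -184;  -218 − 184 = -402
-62 − 12 = -74;  -184 − 74 = -258;  -402 − 258 = -660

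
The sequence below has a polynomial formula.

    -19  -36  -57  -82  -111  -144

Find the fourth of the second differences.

-4

Δ: -17, -21, -25, -29, -33
Δ²: -4, -4, -4, -4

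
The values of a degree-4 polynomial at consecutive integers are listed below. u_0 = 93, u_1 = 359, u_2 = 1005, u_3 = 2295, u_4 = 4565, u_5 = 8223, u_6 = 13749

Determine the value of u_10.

66653

D1: 266, 646, 1290, 2270, 3658, 5526
D2: 380, 644, 980, 1388, 1868
D3: 264, 336, 408, 480
D4: 72, 72, 72
Fourth differences constant at 72.
480 + 72 = 552;  1868 + 552 = 2420;  5526 + 2420 = 7946;  13749 + 7946 = 21695
552 + 72 = 624;  2420 + 624 = 3044;  7946 + 3044 = 10990;  21695 + 10990 = 32685
624 + 72 = 696;  3044 + 696 = 3740;  10990 + 3740 = 14730;  32685 + 14730 = 47415
696 + 72 = 768;  3740 + 768 = 4508;  14730 + 4508 = 19238;  47415 + 19238 = 66653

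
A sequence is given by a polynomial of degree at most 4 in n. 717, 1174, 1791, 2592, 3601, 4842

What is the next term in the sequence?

6339

457 , 617 , 801 , 1009 , 1241
160 , 184 , 208 , 232
24 , 24 , 24
Constant third difference = 24, so extend:
232 + 24 = 256;  1241 + 256 = 1497;  4842 + 1497 = 6339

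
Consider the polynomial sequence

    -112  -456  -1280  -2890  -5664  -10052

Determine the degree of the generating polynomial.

D1: -344, -824, -1610, -2774, -4388
D2: -480, -786, -1164, -1614
D3: -306, -378, -450
D4: -72, -72
The fourth differences are constant, so the polynomial has degree 4.

4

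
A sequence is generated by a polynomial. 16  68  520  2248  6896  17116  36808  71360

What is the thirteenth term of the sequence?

790000

First differences: 52, 452, 1728, 4648, 10220, 19692, 34552
Second differences: 400, 1276, 2920, 5572, 9472, 14860
Third differences: 876, 1644, 2652, 3900, 5388
Fourth differences: 768, 1008, 1248, 1488
Fifth differences: 240, 240, 240
Fifth differences constant at 240.
1488 + 240 = 1728;  5388 + 1728 = 7116;  14860 + 7116 = 21976;  34552 + 21976 = 56528;  71360 + 56528 = 127888
1728 + 240 = 1968;  7116 + 1968 = 9084;  21976 + 9084 = 31060;  56528 + 31060 = 87588;  127888 + 87588 = 215476
1968 + 240 = 2208;  9084 + 2208 = 11292;  31060 + 11292 = 42352;  87588 + 42352 = 129940;  215476 + 129940 = 345416
2208 + 240 = 2448;  11292 + 2448 = 13740;  42352 + 13740 = 56092;  129940 + 56092 = 186032;  345416 + 186032 = 531448
2448 + 240 = 2688;  13740 + 2688 = 16428;  56092 + 16428 = 72520;  186032 + 72520 = 258552;  531448 + 258552 = 790000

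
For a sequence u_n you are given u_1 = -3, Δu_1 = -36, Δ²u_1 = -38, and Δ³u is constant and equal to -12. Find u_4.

-237

Build the table forward from the leading diagonal:
Δ³: -12, -12, -12, -12
Δ²: -38, -50, -62, -74
Δ: -36, -74, -124, -186
u: -3, -39, -113, -237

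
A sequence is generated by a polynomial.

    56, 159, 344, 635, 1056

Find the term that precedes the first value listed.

11

D1: 103, 185, 291, 421
D2: 82, 106, 130
D3: 24, 24
The third differences are constant at 24.
Work back: 82 − 24 = 58;  103 − 58 = 45;  56 − 45 = 11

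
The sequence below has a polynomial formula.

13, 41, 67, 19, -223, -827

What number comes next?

D1: 28  26  -48  -242  -604
D2: -2  -74  -194  -362
D3: -72  -120  -168
D4: -48  -48
The fourth differences are constant (-48).
-168 − 48 = -216;  -362 − 216 = -578;  -604 − 578 = -1182;  -827 − 1182 = -2009

-2009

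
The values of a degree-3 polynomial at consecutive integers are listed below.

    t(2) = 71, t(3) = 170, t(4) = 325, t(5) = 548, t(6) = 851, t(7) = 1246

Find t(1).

16

D1: 99  155  223  303  395
D2: 56  68  80  92
D3: 12  12  12
The third differences are constant at 12.
Work back: 56 − 12 = 44;  99 − 44 = 55;  71 − 55 = 16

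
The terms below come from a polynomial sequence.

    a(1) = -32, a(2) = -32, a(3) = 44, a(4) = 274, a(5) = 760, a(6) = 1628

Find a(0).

0  76  230  486  868
76  154  256  382
78  102  126
24  24
The fourth differences are constant at 24.
Work back: 78 − 24 = 54;  76 − 54 = 22;  0 − 22 = -22;  -32 + 22 = -10

-10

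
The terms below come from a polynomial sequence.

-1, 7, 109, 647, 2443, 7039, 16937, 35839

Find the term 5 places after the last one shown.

509219

First differences: 8  102  538  1796  4596  9898  18902
Second differences: 94  436  1258  2800  5302  9004
Third differences: 342  822  1542  2502  3702
Fourth differences: 480  720  960  1200
Fifth differences: 240  240  240
Constant fifth difference = 240, so extend:
1200 + 240 = 1440;  3702 + 1440 = 5142;  9004 + 5142 = 14146;  18902 + 14146 = 33048;  35839 + 33048 = 68887
1440 + 240 = 1680;  5142 + 1680 = 6822;  14146 + 6822 = 20968;  33048 + 20968 = 54016;  68887 + 54016 = 122903
1680 + 240 = 1920;  6822 + 1920 = 8742;  20968 + 8742 = 29710;  54016 + 29710 = 83726;  122903 + 83726 = 206629
1920 + 240 = 2160;  8742 + 2160 = 10902;  29710 + 10902 = 40612;  83726 + 40612 = 124338;  206629 + 124338 = 330967
2160 + 240 = 2400;  10902 + 2400 = 13302;  40612 + 13302 = 53914;  124338 + 53914 = 178252;  330967 + 178252 = 509219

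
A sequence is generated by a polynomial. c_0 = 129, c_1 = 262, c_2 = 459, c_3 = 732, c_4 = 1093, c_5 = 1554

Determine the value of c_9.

First differences: 133 , 197 , 273 , 361 , 461
Second differences: 64 , 76 , 88 , 100
Third differences: 12 , 12 , 12
The third differences are constant (12).
100 + 12 = 112;  461 + 112 = 573;  1554 + 573 = 2127
112 + 12 = 124;  573 + 124 = 697;  2127 + 697 = 2824
124 + 12 = 136;  697 + 136 = 833;  2824 + 833 = 3657
136 + 12 = 148;  833 + 148 = 981;  3657 + 981 = 4638

4638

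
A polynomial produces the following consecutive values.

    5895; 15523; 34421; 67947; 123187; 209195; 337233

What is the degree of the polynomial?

First differences: 9628, 18898, 33526, 55240, 86008, 128038
Second differences: 9270, 14628, 21714, 30768, 42030
Third differences: 5358, 7086, 9054, 11262
Fourth differences: 1728, 1968, 2208
Fifth differences: 240, 240
The fifth differences are constant, so the polynomial has degree 5.

5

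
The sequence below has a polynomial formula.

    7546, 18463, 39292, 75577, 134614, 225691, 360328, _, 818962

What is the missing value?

Using the first 7 terms:
10917, 20829, 36285, 59037, 91077, 134637
9912, 15456, 22752, 32040, 43560
5544, 7296, 9288, 11520
1752, 1992, 2232
240, 240
Constant fifth difference = 240.
Extend forward: 2232 + 240 = 2472;  11520 + 2472 = 13992;  43560 + 13992 = 57552;  134637 + 57552 = 192189;  360328 + 192189 = 552517

552517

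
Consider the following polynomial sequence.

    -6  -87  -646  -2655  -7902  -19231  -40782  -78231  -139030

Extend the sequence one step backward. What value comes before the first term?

-7

-81, -559, -2009, -5247, -11329, -21551, -37449, -60799
-478, -1450, -3238, -6082, -10222, -15898, -23350
-972, -1788, -2844, -4140, -5676, -7452
-816, -1056, -1296, -1536, -1776
-240, -240, -240, -240
The fifth differences are constant at -240.
Work back: -816 + 240 = -576;  -972 + 576 = -396;  -478 + 396 = -82;  -81 + 82 = 1;  -6 − 1 = -7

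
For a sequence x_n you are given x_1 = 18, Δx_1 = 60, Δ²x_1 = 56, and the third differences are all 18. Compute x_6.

Build the table forward from the leading diagonal:
Third differences: 18, 18, 18, 18, 18, 18
Second differences: 56, 74, 92, 110, 128, 146
First differences: 60, 116, 190, 282, 392, 520
x: 18, 78, 194, 384, 666, 1058

1058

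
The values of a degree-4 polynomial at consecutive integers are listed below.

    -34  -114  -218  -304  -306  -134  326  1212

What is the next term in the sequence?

-80, -104, -86, -2, 172, 460, 886
-24, 18, 84, 174, 288, 426
42, 66, 90, 114, 138
24, 24, 24, 24
Constant fourth difference = 24, so extend:
138 + 24 = 162;  426 + 162 = 588;  886 + 588 = 1474;  1212 + 1474 = 2686

2686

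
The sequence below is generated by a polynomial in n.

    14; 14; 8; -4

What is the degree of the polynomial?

2

First differences: 0, -6, -12
Second differences: -6, -6
The second differences are constant, so the polynomial has degree 2.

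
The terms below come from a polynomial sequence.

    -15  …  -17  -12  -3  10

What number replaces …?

-18

Using the last 4 terms:
5  9  13
4  4
Constant second difference = 4.
Extend backward: 5 − 4 = 1;  -17 − 1 = -18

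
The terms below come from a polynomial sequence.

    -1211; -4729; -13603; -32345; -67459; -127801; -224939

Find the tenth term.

-901049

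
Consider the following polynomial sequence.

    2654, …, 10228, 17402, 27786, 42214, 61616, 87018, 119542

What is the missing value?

5526

Using the last 7 terms:
First differences: 7174, 10384, 14428, 19402, 25402, 32524
Second differences: 3210, 4044, 4974, 6000, 7122
Third differences: 834, 930, 1026, 1122
Fourth differences: 96, 96, 96
Constant fourth difference = 96.
Extend backward: 834 − 96 = 738;  3210 − 738 = 2472;  7174 − 2472 = 4702;  10228 − 4702 = 5526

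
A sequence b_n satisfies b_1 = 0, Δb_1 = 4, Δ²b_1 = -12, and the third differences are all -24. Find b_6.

Build the table forward from the leading diagonal:
Third differences: -24  -24  -24  -24  -24  -24
Second differences: -12  -36  -60  -84  -108  -132
First differences: 4  -8  -44  -104  -188  -296
b: 0  4  -4  -48  -152  -340

-340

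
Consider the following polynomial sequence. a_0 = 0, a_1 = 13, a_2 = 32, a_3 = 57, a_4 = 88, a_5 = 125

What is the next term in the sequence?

168

Δ: 13  19  25  31  37
Δ²: 6  6  6  6
Second differences constant at 6.
37 + 6 = 43;  125 + 43 = 168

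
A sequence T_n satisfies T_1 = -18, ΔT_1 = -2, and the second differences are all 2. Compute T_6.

-8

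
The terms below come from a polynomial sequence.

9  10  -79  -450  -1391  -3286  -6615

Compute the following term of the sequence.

-11954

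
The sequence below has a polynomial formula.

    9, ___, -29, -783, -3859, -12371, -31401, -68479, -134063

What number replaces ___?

29

Using the last 7 terms:
-754  -3076  -8512  -19030  -37078  -65584
-2322  -5436  -10518  -18048  -28506
-3114  -5082  -7530  -10458
-1968  -2448  -2928
-480  -480
Constant fifth difference = -480.
Extend backward: -1968 + 480 = -1488;  -3114 + 1488 = -1626;  -2322 + 1626 = -696;  -754 + 696 = -58;  -29 + 58 = 29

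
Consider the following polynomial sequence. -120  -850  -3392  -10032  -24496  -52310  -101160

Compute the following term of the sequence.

-181252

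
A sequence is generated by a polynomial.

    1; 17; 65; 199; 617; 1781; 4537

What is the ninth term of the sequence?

D1: 16  48  134  418  1164  2756
D2: 32  86  284  746  1592
D3: 54  198  462  846
D4: 144  264  384
D5: 120  120
The fifth differences are constant (120).
384 + 120 = 504;  846 + 504 = 1350;  1592 + 1350 = 2942;  2756 + 2942 = 5698;  4537 + 5698 = 10235
504 + 120 = 624;  1350 + 624 = 1974;  2942 + 1974 = 4916;  5698 + 4916 = 10614;  10235 + 10614 = 20849

20849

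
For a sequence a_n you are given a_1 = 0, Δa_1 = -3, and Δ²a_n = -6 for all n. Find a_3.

Build the table forward from the leading diagonal:
Δ²: -6, -6, -6
Δ: -3, -9, -15
a: 0, -3, -12

-12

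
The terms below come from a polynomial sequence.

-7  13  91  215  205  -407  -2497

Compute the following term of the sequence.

-7469

D1: 20, 78, 124, -10, -612, -2090
D2: 58, 46, -134, -602, -1478
D3: -12, -180, -468, -876
D4: -168, -288, -408
D5: -120, -120
The fifth differences are constant (-120).
-408 − 120 = -528;  -876 − 528 = -1404;  -1478 − 1404 = -2882;  -2090 − 2882 = -4972;  -2497 − 4972 = -7469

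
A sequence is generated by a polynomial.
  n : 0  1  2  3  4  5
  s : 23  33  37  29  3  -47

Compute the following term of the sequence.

-127

10, 4, -8, -26, -50
-6, -12, -18, -24
-6, -6, -6
Constant third difference = -6, so extend:
-24 − 6 = -30;  -50 − 30 = -80;  -47 − 80 = -127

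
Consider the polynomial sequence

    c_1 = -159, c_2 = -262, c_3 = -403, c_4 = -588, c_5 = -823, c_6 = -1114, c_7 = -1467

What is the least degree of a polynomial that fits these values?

3

D1: -103, -141, -185, -235, -291, -353
D2: -38, -44, -50, -56, -62
D3: -6, -6, -6, -6
The third differences are constant, so the polynomial has degree 3.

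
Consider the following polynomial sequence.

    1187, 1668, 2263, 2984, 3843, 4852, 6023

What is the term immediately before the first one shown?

Δ: 481  595  721  859  1009  1171
Δ²: 114  126  138  150  162
Δ³: 12  12  12  12
The third differences are constant at 12.
Work back: 114 − 12 = 102;  481 − 102 = 379;  1187 − 379 = 808

808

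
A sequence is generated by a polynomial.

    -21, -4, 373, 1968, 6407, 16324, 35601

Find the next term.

69608

17 , 377 , 1595 , 4439 , 9917 , 19277
360 , 1218 , 2844 , 5478 , 9360
858 , 1626 , 2634 , 3882
768 , 1008 , 1248
240 , 240
The fifth differences are constant (240).
1248 + 240 = 1488;  3882 + 1488 = 5370;  9360 + 5370 = 14730;  19277 + 14730 = 34007;  35601 + 34007 = 69608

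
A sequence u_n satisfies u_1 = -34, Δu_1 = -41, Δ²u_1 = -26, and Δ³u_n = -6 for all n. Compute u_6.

-559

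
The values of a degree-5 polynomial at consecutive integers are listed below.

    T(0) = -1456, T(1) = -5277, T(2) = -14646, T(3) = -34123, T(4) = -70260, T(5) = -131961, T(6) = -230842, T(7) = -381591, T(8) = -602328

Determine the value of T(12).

-2687836

Δ: -3821 , -9369 , -19477 , -36137 , -61701 , -98881 , -150749 , -220737
Δ²: -5548 , -10108 , -16660 , -25564 , -37180 , -51868 , -69988
Δ³: -4560 , -6552 , -8904 , -11616 , -14688 , -18120
Δ⁴: -1992 , -2352 , -2712 , -3072 , -3432
Δ⁵: -360 , -360 , -360 , -360
Fifth differences constant at -360.
-3432 − 360 = -3792;  -18120 − 3792 = -21912;  -69988 − 21912 = -91900;  -220737 − 91900 = -312637;  -602328 − 312637 = -914965
-3792 − 360 = -4152;  -21912 − 4152 = -26064;  -91900 − 26064 = -117964;  -312637 − 117964 = -430601;  -914965 − 430601 = -1345566
-4152 − 360 = -4512;  -26064 − 4512 = -30576;  -117964 − 30576 = -148540;  -430601 − 148540 = -579141;  -1345566 − 579141 = -1924707
-4512 − 360 = -4872;  -30576 − 4872 = -35448;  -148540 − 35448 = -183988;  -579141 − 183988 = -763129;  -1924707 − 763129 = -2687836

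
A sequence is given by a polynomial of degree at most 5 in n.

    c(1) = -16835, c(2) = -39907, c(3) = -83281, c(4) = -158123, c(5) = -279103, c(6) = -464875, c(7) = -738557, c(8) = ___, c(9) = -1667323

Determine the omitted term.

-1128211

Using the first 7 terms:
-23072  -43374  -74842  -120980  -185772  -273682
-20302  -31468  -46138  -64792  -87910
-11166  -14670  -18654  -23118
-3504  -3984  -4464
-480  -480
Constant fifth difference = -480.
Extend forward: -4464 − 480 = -4944;  -23118 − 4944 = -28062;  -87910 − 28062 = -115972;  -273682 − 115972 = -389654;  -738557 − 389654 = -1128211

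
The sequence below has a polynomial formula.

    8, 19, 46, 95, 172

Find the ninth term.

880

D1: 11  27  49  77
D2: 16  22  28
D3: 6  6
The third differences are constant (6).
28 + 6 = 34;  77 + 34 = 111;  172 + 111 = 283
34 + 6 = 40;  111 + 40 = 151;  283 + 151 = 434
40 + 6 = 46;  151 + 46 = 197;  434 + 197 = 631
46 + 6 = 52;  197 + 52 = 249;  631 + 249 = 880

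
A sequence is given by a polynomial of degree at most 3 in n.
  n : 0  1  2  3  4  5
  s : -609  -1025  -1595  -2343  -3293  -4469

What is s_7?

-7595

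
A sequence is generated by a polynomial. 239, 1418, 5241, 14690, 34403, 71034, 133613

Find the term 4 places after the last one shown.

927329

D1: 1179, 3823, 9449, 19713, 36631, 62579
D2: 2644, 5626, 10264, 16918, 25948
D3: 2982, 4638, 6654, 9030
D4: 1656, 2016, 2376
D5: 360, 360
Constant fifth difference = 360, so extend:
2376 + 360 = 2736;  9030 + 2736 = 11766;  25948 + 11766 = 37714;  62579 + 37714 = 100293;  133613 + 100293 = 233906
2736 + 360 = 3096;  11766 + 3096 = 14862;  37714 + 14862 = 52576;  100293 + 52576 = 152869;  233906 + 152869 = 386775
3096 + 360 = 3456;  14862 + 3456 = 18318;  52576 + 18318 = 70894;  152869 + 70894 = 223763;  386775 + 223763 = 610538
3456 + 360 = 3816;  18318 + 3816 = 22134;  70894 + 22134 = 93028;  223763 + 93028 = 316791;  610538 + 316791 = 927329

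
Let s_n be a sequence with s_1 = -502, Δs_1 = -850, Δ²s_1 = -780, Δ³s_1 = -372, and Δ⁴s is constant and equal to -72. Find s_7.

Build the table forward from the leading diagonal:
Fourth differences: -72  -72  -72  -72  -72  -72  -72
Third differences: -372  -444  -516  -588  -660  -732  -804
Second differences: -780  -1152  -1596  -2112  -2700  -3360  -4092
First differences: -850  -1630  -2782  -4378  -6490  -9190  -12550
s: -502  -1352  -2982  -5764  -10142  -16632  -25822

-25822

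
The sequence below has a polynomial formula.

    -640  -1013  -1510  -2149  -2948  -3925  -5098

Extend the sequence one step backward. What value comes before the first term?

First differences: -373, -497, -639, -799, -977, -1173
Second differences: -124, -142, -160, -178, -196
Third differences: -18, -18, -18, -18
The third differences are constant at -18.
Work back: -124 + 18 = -106;  -373 + 106 = -267;  -640 + 267 = -373

-373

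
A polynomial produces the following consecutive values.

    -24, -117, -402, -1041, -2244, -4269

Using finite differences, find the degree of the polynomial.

4

Δ: -93, -285, -639, -1203, -2025
Δ²: -192, -354, -564, -822
Δ³: -162, -210, -258
Δ⁴: -48, -48
The fourth differences are constant, so the polynomial has degree 4.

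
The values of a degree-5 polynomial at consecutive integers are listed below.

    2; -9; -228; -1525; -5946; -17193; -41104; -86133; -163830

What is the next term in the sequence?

-289321

-11, -219, -1297, -4421, -11247, -23911, -45029, -77697
-208, -1078, -3124, -6826, -12664, -21118, -32668
-870, -2046, -3702, -5838, -8454, -11550
-1176, -1656, -2136, -2616, -3096
-480, -480, -480, -480
Fifth differences constant at -480.
-3096 − 480 = -3576;  -11550 − 3576 = -15126;  -32668 − 15126 = -47794;  -77697 − 47794 = -125491;  -163830 − 125491 = -289321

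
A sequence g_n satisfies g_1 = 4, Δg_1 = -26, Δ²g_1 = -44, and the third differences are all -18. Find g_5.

-436

Build the table forward from the leading diagonal:
Δ³: -18, -18, -18, -18, -18
Δ²: -44, -62, -80, -98, -116
Δ: -26, -70, -132, -212, -310
g: 4, -22, -92, -224, -436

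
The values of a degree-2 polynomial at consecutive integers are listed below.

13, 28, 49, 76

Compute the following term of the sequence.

109

First differences: 15, 21, 27
Second differences: 6, 6
Constant second difference = 6, so extend:
27 + 6 = 33;  76 + 33 = 109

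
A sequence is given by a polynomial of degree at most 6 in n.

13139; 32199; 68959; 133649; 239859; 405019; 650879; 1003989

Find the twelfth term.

19060 , 36760 , 64690 , 106210 , 165160 , 245860 , 353110
17700 , 27930 , 41520 , 58950 , 80700 , 107250
10230 , 13590 , 17430 , 21750 , 26550
3360 , 3840 , 4320 , 4800
480 , 480 , 480
Constant fifth difference = 480, so extend:
4800 + 480 = 5280;  26550 + 5280 = 31830;  107250 + 31830 = 139080;  353110 + 139080 = 492190;  1003989 + 492190 = 1496179
5280 + 480 = 5760;  31830 + 5760 = 37590;  139080 + 37590 = 176670;  492190 + 176670 = 668860;  1496179 + 668860 = 2165039
5760 + 480 = 6240;  37590 + 6240 = 43830;  176670 + 43830 = 220500;  668860 + 220500 = 889360;  2165039 + 889360 = 3054399
6240 + 480 = 6720;  43830 + 6720 = 50550;  220500 + 50550 = 271050;  889360 + 271050 = 1160410;  3054399 + 1160410 = 4214809

4214809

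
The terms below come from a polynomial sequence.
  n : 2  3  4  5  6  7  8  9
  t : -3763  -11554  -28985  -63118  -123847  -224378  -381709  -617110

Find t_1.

-902

D1: -7791  -17431  -34133  -60729  -100531  -157331  -235401
D2: -9640  -16702  -26596  -39802  -56800  -78070
D3: -7062  -9894  -13206  -16998  -21270
D4: -2832  -3312  -3792  -4272
D5: -480  -480  -480
The fifth differences are constant at -480.
Work back: -2832 + 480 = -2352;  -7062 + 2352 = -4710;  -9640 + 4710 = -4930;  -7791 + 4930 = -2861;  -3763 + 2861 = -902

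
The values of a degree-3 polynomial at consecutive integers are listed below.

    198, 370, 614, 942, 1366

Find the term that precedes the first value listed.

86

172, 244, 328, 424
72, 84, 96
12, 12
The third differences are constant at 12.
Work back: 72 − 12 = 60;  172 − 60 = 112;  198 − 112 = 86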